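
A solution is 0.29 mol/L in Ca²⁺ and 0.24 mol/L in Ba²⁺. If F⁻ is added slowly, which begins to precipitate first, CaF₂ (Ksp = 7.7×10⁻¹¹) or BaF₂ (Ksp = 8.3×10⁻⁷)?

CaF₂

Each salt precipitates once Q = Ksp for that salt.
For CaF₂: [F⁻] = (Ksp/[Ca²⁺])^(1/2) = 1.6×10⁻⁵ mol/L
For BaF₂: [F⁻] = (Ksp/[Ba²⁺])^(1/2) = 1.9×10⁻³ mol/L
The smaller threshold [F⁻] is reached first, so CaF₂ precipitates first.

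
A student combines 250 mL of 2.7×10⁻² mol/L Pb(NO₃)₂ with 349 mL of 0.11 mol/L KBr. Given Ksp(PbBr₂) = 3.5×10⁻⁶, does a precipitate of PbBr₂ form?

Yes

Total volume after mixing = 250 + 349 = 599 mL.
[Pb²⁺] = (2.7×10⁻²)(250)/599 = 1.1×10⁻² mol/L
[Br⁻] = (0.11)(349)/599 = 6.4×10⁻² mol/L
Q = [Pb²⁺][Br⁻]^2 = 4.6×10⁻⁵
Q = 4.6×10⁻⁵ > Ksp = 3.5×10⁻⁶, so the solution is supersaturated and PbBr₂ precipitates.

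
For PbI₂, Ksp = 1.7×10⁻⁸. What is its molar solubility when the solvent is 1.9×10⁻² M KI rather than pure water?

4.7×10⁻⁵ M

PbI₂(s) ⇌ Pb²⁺(aq) + 2 I⁻(aq)
Let s be the solubility of PbI₂ here. The common ion gives [I⁻] ≈ 1.9×10⁻² M, and [Pb²⁺] = s.
Ksp = [Pb²⁺][I⁻]^2 = s(1.9×10⁻²)^2
s = 1.7×10⁻⁸ / (1.9×10⁻²)^2 = 4.7×10⁻⁵
s = 4.7×10⁻⁵ M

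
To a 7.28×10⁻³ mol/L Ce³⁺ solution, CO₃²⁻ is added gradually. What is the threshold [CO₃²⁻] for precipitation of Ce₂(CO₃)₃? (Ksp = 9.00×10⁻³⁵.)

Precipitation begins when Q = Ksp.
Ce₂(CO₃)₃(s) ⇌ 2 Ce³⁺(aq) + 3 CO₃²⁻(aq)
Ksp = [Ce³⁺]^2[CO₃²⁻]^3 = [CO₃²⁻]^3(7.28×10⁻³)^2
[CO₃²⁻]^3 = 9.00×10⁻³⁵ / (7.28×10⁻³)^2 = 1.70×10⁻³⁰
[CO₃²⁻] = 1.19×10⁻¹⁰ mol/L

1.19×10⁻¹⁰ M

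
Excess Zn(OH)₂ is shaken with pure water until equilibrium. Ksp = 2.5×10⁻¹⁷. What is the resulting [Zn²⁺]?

Zn(OH)₂(s) ⇌ Zn²⁺(aq) + 2 OH⁻(aq)
For each mole of Zn(OH)₂ that dissolves per liter, [Zn²⁺] = s and [OH⁻] = 2s; let s denote this solubility.
Ksp = [Zn²⁺][OH⁻]^2 = s · (2s)^2 = 4s^3 = 2.5×10⁻¹⁷
s = 1.8×10⁻⁶ mol/L
[Zn²⁺] = s = 1.8×10⁻⁶ mol/L

1.8×10⁻⁶ M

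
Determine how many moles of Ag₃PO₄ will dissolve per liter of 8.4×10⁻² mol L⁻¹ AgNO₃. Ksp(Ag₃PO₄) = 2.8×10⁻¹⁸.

Ag₃PO₄(s) ⇌ 3 Ag⁺(aq) + PO₄³⁻(aq)
With Ag⁺ already at 8.4×10⁻² mol L⁻¹ and s small, take [Ag⁺] ≈ 8.4×10⁻² mol L⁻¹ and [PO₄³⁻] = s.
Ksp = [Ag⁺]^3[PO₄³⁻] = (8.4×10⁻²)^3s
s = 2.8×10⁻¹⁸ / (8.4×10⁻²)^3 = 4.7×10⁻¹⁵
s = 4.7×10⁻¹⁵ mol L⁻¹

4.7×10⁻¹⁵ M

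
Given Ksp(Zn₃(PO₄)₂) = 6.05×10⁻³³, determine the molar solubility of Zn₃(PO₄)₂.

Zn₃(PO₄)₂(s) ⇌ 3 Zn²⁺(aq) + 2 PO₄³⁻(aq)
If s mol/L of Zn₃(PO₄)₂ dissolves, [Zn²⁺] = 3s and [PO₄³⁻] = 2s.
Ksp = [Zn²⁺]^3[PO₄³⁻]^2 = (3s)^3 · (2s)^2 = 108s^5
108s^5 = 6.05×10⁻³³  ⇒  s^5 = 5.60×10⁻³⁵
s = (5.60×10⁻³⁵)^(1/5) = 1.41×10⁻⁷ mol L⁻¹

1.41×10⁻⁷ M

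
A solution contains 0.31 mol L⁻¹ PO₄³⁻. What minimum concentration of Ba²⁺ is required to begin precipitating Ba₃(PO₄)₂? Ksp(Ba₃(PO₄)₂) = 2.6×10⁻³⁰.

The threshold for precipitation is Q = Ksp.
Ba₃(PO₄)₂(s) ⇌ 3 Ba²⁺(aq) + 2 PO₄³⁻(aq)
Ksp = [Ba²⁺]^3[PO₄³⁻]^2 = [Ba²⁺]^3(0.31)^2
[Ba²⁺]^3 = 2.6×10⁻³⁰ / (0.31)^2 = 2.7×10⁻²⁹
[Ba²⁺] = 3.0×10⁻¹⁰ mol L⁻¹

3.0×10⁻¹⁰ M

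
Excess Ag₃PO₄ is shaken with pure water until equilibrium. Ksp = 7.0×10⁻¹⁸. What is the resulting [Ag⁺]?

6.8×10⁻⁵ M

Ag₃PO₄(s) ⇌ 3 Ag⁺(aq) + PO₄³⁻(aq)
Let s be the molar solubility. Then [Ag⁺] = 3s and [PO₄³⁻] = s.
Ksp = [Ag⁺]^3[PO₄³⁻] = (3s)^3 · s = 27s^4 = 7.0×10⁻¹⁸
s = 2.3×10⁻⁵ mol L⁻¹
[Ag⁺] = 3s = 6.8×10⁻⁵ mol L⁻¹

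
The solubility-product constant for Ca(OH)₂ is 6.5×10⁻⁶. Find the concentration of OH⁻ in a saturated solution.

2.4×10⁻² M

Ca(OH)₂(s) ⇌ Ca²⁺(aq) + 2 OH⁻(aq)
For each mole of Ca(OH)₂ that dissolves per liter, [Ca²⁺] = s and [OH⁻] = 2s; let s denote this solubility.
Ksp = [Ca²⁺][OH⁻]^2 = s · (2s)^2 = 4s^3 = 6.5×10⁻⁶
s = 1.2×10⁻² mol/L
[OH⁻] = 2s = 2.4×10⁻² mol/L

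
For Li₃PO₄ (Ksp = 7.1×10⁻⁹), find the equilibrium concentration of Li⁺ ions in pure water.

Li₃PO₄(s) ⇌ 3 Li⁺(aq) + PO₄³⁻(aq)
If s mol/L of Li₃PO₄ dissolves, [Li⁺] = 3s and [PO₄³⁻] = s.
Ksp = [Li⁺]^3[PO₄³⁻] = (3s)^3 · s = 27s^4 = 7.1×10⁻⁹
s = 4.0×10⁻³ M
[Li⁺] = 3s = 1.2×10⁻² M

1.2×10⁻² M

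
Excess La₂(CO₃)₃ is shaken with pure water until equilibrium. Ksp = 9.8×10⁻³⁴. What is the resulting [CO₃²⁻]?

La₂(CO₃)₃(s) ⇌ 2 La³⁺(aq) + 3 CO₃²⁻(aq)
For each mole of La₂(CO₃)₃ that dissolves per liter, [La³⁺] = 2s and [CO₃²⁻] = 3s; let s denote this solubility.
Ksp = [La³⁺]^2[CO₃²⁻]^3 = (2s)^2 · (3s)^3 = 108s^5 = 9.8×10⁻³⁴
s = 9.8×10⁻⁸ M
[CO₃²⁻] = 3s = 2.9×10⁻⁷ M

2.9×10⁻⁷ M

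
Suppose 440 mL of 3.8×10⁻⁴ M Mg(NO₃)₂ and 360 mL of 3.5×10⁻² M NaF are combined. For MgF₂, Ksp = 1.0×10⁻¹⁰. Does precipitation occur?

The combined volume is 800 mL.
[Mg²⁺] = (3.8×10⁻⁴)(440)/800 = 2.1×10⁻⁴ M
[F⁻] = (3.5×10⁻²)(360)/800 = 1.6×10⁻² M
Q = [Mg²⁺][F⁻]^2 = 5.2×10⁻⁸
Since Q (5.2×10⁻⁸) exceeds Ksp (1.0×10⁻¹⁰), MgF₂ will precipitate.

Yes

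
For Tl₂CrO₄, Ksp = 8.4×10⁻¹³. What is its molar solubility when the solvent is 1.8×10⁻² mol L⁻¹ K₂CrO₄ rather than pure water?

3.4×10⁻⁶ M

Tl₂CrO₄(s) ⇌ 2 Tl⁺(aq) + CrO₄²⁻(aq)
The solution already contains CrO₄²⁻ at 1.8×10⁻² mol L⁻¹. Let s be the molar solubility of Tl₂CrO₄.
[CrO₄²⁻] ≈ 1.8×10⁻² mol L⁻¹ (common ion dominates); [Tl⁺] = 2s.
Ksp = [Tl⁺]^2[CrO₄²⁻] = (2s)^2(1.8×10⁻²)
(2s)^2 = 8.4×10⁻¹³ / (1.8×10⁻²) = 4.7×10⁻¹¹
s = 3.4×10⁻⁶ mol L⁻¹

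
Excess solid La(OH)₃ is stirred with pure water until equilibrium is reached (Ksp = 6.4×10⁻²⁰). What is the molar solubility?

La(OH)₃(s) ⇌ La³⁺(aq) + 3 OH⁻(aq)
Let s be the molar solubility. Then [La³⁺] = s and [OH⁻] = 3s.
Ksp = [La³⁺][OH⁻]^3 = s · (3s)^3 = 27s^4
27s^4 = 6.4×10⁻²⁰  ⇒  s^4 = 2.4×10⁻²¹
s = 7.0×10⁻⁶ mol/L

7.0×10⁻⁶ M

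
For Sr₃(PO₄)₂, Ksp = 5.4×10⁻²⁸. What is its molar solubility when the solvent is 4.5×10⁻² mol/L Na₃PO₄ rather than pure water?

Sr₃(PO₄)₂(s) ⇌ 3 Sr²⁺(aq) + 2 PO₄³⁻(aq)
With PO₄³⁻ already at 4.5×10⁻² mol/L and s small, take [PO₄³⁻] ≈ 4.5×10⁻² mol/L and [Sr²⁺] = 3s.
Ksp = [Sr²⁺]^3[PO₄³⁻]^2 = (3s)^3(4.5×10⁻²)^2
(3s)^3 = 5.4×10⁻²⁸ / (4.5×10⁻²)^2 = 2.7×10⁻²⁵
s = 2.1×10⁻⁹ mol/L

2.1×10⁻⁹ M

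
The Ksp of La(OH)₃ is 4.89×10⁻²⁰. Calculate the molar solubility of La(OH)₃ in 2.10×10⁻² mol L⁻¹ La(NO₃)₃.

La(OH)₃(s) ⇌ La³⁺(aq) + 3 OH⁻(aq)
Let s be the solubility of La(OH)₃ here. The common ion gives [La³⁺] ≈ 2.10×10⁻² mol L⁻¹, and [OH⁻] = 3s.
Ksp = [La³⁺][OH⁻]^3 = (2.10×10⁻²)(3s)^3
(3s)^3 = 4.89×10⁻²⁰ / (2.10×10⁻²) = 2.33×10⁻¹⁸
s = 4.42×10⁻⁷ mol L⁻¹

4.42×10⁻⁷ M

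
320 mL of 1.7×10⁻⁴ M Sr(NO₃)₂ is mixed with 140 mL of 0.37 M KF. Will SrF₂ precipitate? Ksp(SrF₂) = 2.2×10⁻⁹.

The combined volume is 460 mL.
[Sr²⁺] = (1.7×10⁻⁴)(320)/460 = 1.2×10⁻⁴ M
[F⁻] = (0.37)(140)/460 = 0.11 M
Q = [Sr²⁺][F⁻]^2 = 1.5×10⁻⁶
Q = 1.5×10⁻⁶ > Ksp = 2.2×10⁻⁹, so the solution is supersaturated and SrF₂ precipitates.

Yes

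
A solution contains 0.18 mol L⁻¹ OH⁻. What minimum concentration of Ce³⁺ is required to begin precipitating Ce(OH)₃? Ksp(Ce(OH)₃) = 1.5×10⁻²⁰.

Precipitation of each salt begins when its ion product equals Ksp.
Ce(OH)₃(s) ⇌ Ce³⁺(aq) + 3 OH⁻(aq)
Ksp = [Ce³⁺][OH⁻]^3 = [Ce³⁺](0.18)^3
[Ce³⁺] = 1.5×10⁻²⁰ / (0.18)^3 = 2.6×10⁻¹⁸
[Ce³⁺] = 2.6×10⁻¹⁸ mol L⁻¹

2.6×10⁻¹⁸ M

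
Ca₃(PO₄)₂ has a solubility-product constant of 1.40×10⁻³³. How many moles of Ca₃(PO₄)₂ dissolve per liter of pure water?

Ca₃(PO₄)₂(s) ⇌ 3 Ca²⁺(aq) + 2 PO₄³⁻(aq)
Call the molar solubility s, so that [Ca²⁺] = 3s and [PO₄³⁻] = 2s.
Ksp = [Ca²⁺]^3[PO₄³⁻]^2 = (3s)^3 · (2s)^2 = 108s^5
108s^5 = 1.40×10⁻³³  ⇒  s^5 = 1.30×10⁻³⁵
Taking the 5th root, s = 1.05×10⁻⁷ mol/L.

1.05×10⁻⁷ M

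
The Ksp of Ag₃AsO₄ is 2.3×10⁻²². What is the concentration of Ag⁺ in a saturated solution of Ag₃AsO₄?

Ag₃AsO₄(s) ⇌ 3 Ag⁺(aq) + AsO₄³⁻(aq)
With molar solubility s: [Ag⁺] = 3s, [AsO₄³⁻] = s.
Ksp = [Ag⁺]^3[AsO₄³⁻] = (3s)^3 · s = 27s^4 = 2.3×10⁻²²
s = 1.7×10⁻⁶ M
[Ag⁺] = 3s = 5.1×10⁻⁶ M

5.1×10⁻⁶ M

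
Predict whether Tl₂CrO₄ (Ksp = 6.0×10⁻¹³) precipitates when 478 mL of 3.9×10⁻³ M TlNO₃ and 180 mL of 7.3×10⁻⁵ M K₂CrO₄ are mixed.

The combined volume is 658 mL.
[Tl⁺] = (3.9×10⁻³)(478)/658 = 2.8×10⁻³ M
[CrO₄²⁻] = (7.3×10⁻⁵)(180)/658 = 2.0×10⁻⁵ M
Q = [Tl⁺]^2[CrO₄²⁻] = 1.6×10⁻¹⁰
Because Q > Ksp (1.6×10⁻¹⁰ vs 6.0×10⁻¹³), a precipitate of Tl₂CrO₄ forms.

Yes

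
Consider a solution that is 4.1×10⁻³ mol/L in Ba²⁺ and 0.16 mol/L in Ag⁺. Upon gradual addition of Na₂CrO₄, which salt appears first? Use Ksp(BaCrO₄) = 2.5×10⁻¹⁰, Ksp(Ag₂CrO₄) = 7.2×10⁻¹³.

Precipitation of each salt begins when its ion product equals Ksp.
For BaCrO₄: [CrO₄²⁻] = (Ksp/[Ba²⁺]) = 6.1×10⁻⁸ mol/L
For Ag₂CrO₄: [CrO₄²⁻] = (Ksp/[Ag⁺]^2) = 2.8×10⁻¹¹ mol/L
The smaller threshold [CrO₄²⁻] is reached first, so Ag₂CrO₄ precipitates first.

Ag₂CrO₄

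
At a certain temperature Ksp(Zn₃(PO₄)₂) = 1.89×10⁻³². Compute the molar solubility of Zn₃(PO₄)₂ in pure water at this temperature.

Zn₃(PO₄)₂(s) ⇌ 3 Zn²⁺(aq) + 2 PO₄³⁻(aq)
For each mole of Zn₃(PO₄)₂ that dissolves per liter, [Zn²⁺] = 3s and [PO₄³⁻] = 2s; let s denote this solubility.
Ksp = [Zn²⁺]^3[PO₄³⁻]^2 = (3s)^3 · (2s)^2 = 108s^5
108s^5 = 1.89×10⁻³²  ⇒  s^5 = 1.75×10⁻³⁴
s = (1.75×10⁻³⁴)^(1/5) = 1.77×10⁻⁷ mol L⁻¹

1.77×10⁻⁷ M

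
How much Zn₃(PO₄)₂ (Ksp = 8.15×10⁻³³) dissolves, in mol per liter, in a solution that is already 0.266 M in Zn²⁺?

3.29×10⁻¹⁶ M

Zn₃(PO₄)₂(s) ⇌ 3 Zn²⁺(aq) + 2 PO₄³⁻(aq)
Let s be the solubility of Zn₃(PO₄)₂ here. The common ion gives [Zn²⁺] ≈ 0.266 M, and [PO₄³⁻] = 2s.
Ksp = [Zn²⁺]^3[PO₄³⁻]^2 = (0.266)^3(2s)^2
(2s)^2 = 8.15×10⁻³³ / (0.266)^3 = 4.33×10⁻³¹
s = 3.29×10⁻¹⁶ M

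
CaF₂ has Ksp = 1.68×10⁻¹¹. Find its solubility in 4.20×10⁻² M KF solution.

9.52×10⁻⁹ M

CaF₂(s) ⇌ Ca²⁺(aq) + 2 F⁻(aq)
With F⁻ already at 4.20×10⁻² M and s small, take [F⁻] ≈ 4.20×10⁻² M and [Ca²⁺] = s.
Ksp = [Ca²⁺][F⁻]^2 = s(4.20×10⁻²)^2
s = 1.68×10⁻¹¹ / (4.20×10⁻²)^2 = 9.52×10⁻⁹
s = 9.52×10⁻⁹ M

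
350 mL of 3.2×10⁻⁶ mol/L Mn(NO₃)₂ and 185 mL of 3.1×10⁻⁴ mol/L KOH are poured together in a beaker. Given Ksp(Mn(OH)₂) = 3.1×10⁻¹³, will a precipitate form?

No

After mixing, V = 350 mL + 185 mL = 535 mL.
[Mn²⁺] = (3.2×10⁻⁶)(350)/535 = 2.1×10⁻⁶ mol/L
[OH⁻] = (3.1×10⁻⁴)(185)/535 = 1.1×10⁻⁴ mol/L
Q = [Mn²⁺][OH⁻]^2 = 2.4×10⁻¹⁴
Q < Ksp (2.4×10⁻¹⁴ vs 3.1×10⁻¹³); the solution remains unsaturated and no precipitate forms.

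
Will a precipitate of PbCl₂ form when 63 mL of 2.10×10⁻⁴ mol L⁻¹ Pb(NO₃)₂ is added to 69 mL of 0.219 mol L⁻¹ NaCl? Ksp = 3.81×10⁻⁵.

The combined volume is 132 mL.
[Pb²⁺] = (2.10×10⁻⁴)(63)/132 = 1.00×10⁻⁴ mol L⁻¹
[Cl⁻] = (0.219)(69)/132 = 0.114 mol L⁻¹
Q = [Pb²⁺][Cl⁻]^2 = 1.31×10⁻⁶
Since Q (1.31×10⁻⁶) is less than Ksp (3.81×10⁻⁵), no PbCl₂ precipitates.

No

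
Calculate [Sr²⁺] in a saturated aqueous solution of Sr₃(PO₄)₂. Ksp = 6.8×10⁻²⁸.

4.3×10⁻⁶ M

Sr₃(PO₄)₂(s) ⇌ 3 Sr²⁺(aq) + 2 PO₄³⁻(aq)
With molar solubility s: [Sr²⁺] = 3s, [PO₄³⁻] = 2s.
Ksp = [Sr²⁺]^3[PO₄³⁻]^2 = (3s)^3 · (2s)^2 = 108s^5 = 6.8×10⁻²⁸
s = 1.4×10⁻⁶ mol/L
[Sr²⁺] = 3s = 4.3×10⁻⁶ mol/L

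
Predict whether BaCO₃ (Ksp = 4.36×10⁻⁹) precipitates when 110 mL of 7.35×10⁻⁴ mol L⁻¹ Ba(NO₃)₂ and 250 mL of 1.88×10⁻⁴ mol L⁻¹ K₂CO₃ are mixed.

After mixing, V = 110 mL + 250 mL = 360 mL.
[Ba²⁺] = (7.35×10⁻⁴)(110)/360 = 2.25×10⁻⁴ mol L⁻¹
[CO₃²⁻] = (1.88×10⁻⁴)(250)/360 = 1.31×10⁻⁴ mol L⁻¹
Q = [Ba²⁺][CO₃²⁻] = 2.93×10⁻⁸
Since Q (2.93×10⁻⁸) exceeds Ksp (4.36×10⁻⁹), BaCO₃ will precipitate.

Yes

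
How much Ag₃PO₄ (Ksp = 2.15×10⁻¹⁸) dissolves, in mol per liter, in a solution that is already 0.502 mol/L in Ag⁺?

1.70×10⁻¹⁷ M

Ag₃PO₄(s) ⇌ 3 Ag⁺(aq) + PO₄³⁻(aq)
Ag⁺ is already present at 0.502 mol/L. If s mol/L of Ag₃PO₄ dissolves, [PO₄³⁻] = s while [Ag⁺] ≈ 0.502 mol/L.
Ksp = [Ag⁺]^3[PO₄³⁻] = (0.502)^3s
s = 2.15×10⁻¹⁸ / (0.502)^3 = 1.70×10⁻¹⁷
s = 1.70×10⁻¹⁷ mol/L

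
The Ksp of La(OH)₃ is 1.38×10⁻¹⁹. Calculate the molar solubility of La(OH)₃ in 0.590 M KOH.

6.72×10⁻¹⁹ M

La(OH)₃(s) ⇌ La³⁺(aq) + 3 OH⁻(aq)
Let s be the solubility of La(OH)₃ here. The common ion gives [OH⁻] ≈ 0.590 M, and [La³⁺] = s.
Ksp = [La³⁺][OH⁻]^3 = s(0.590)^3
s = 1.38×10⁻¹⁹ / (0.590)^3 = 6.72×10⁻¹⁹
s = 6.72×10⁻¹⁹ M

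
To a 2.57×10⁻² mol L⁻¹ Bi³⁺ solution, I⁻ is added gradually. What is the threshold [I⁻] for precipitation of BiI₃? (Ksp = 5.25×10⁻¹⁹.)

A salt starts to precipitate once the ion product Q reaches its Ksp.
BiI₃(s) ⇌ Bi³⁺(aq) + 3 I⁻(aq)
Ksp = [Bi³⁺][I⁻]^3 = [I⁻]^3(2.57×10⁻²)
[I⁻]^3 = 5.25×10⁻¹⁹ / (2.57×10⁻²) = 2.04×10⁻¹⁷
[I⁻] = 2.73×10⁻⁶ mol L⁻¹

2.73×10⁻⁶ M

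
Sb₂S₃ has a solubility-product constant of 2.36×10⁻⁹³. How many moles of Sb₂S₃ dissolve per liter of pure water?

Sb₂S₃(s) ⇌ 2 Sb³⁺(aq) + 3 S²⁻(aq)
If s mol/L of Sb₂S₃ dissolves, [Sb³⁺] = 2s and [S²⁻] = 3s.
Ksp = [Sb³⁺]^2[S²⁻]^3 = (2s)^2 · (3s)^3 = 108s^5
108s^5 = 2.36×10⁻⁹³  ⇒  s^5 = 2.19×10⁻⁹⁵
Taking the 5th root, s = 1.17×10⁻¹⁹ M.

1.17×10⁻¹⁹ M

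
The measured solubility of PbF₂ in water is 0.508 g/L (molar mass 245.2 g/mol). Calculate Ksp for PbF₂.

s = (0.508 g L⁻¹)/(245.2 g mol⁻¹) = 2.0718×10⁻³ M
PbF₂(s) ⇌ Pb²⁺(aq) + 2 F⁻(aq)
Call the molar solubility s, so that [Pb²⁺] = s and [F⁻] = 2s.
Ksp = [Pb²⁺][F⁻]^2 = s · (2s)^2 = 4s^3
Ksp = 4 × (2.0718×10⁻³)^3 = 3.56×10⁻⁸

Ksp = 3.56×10⁻⁸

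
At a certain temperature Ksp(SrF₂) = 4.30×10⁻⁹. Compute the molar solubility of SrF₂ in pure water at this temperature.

1.02×10⁻³ M

SrF₂(s) ⇌ Sr²⁺(aq) + 2 F⁻(aq)
With molar solubility s: [Sr²⁺] = s, [F⁻] = 2s.
Ksp = [Sr²⁺][F⁻]^2 = s · (2s)^2 = 4s^3
4s^3 = 4.30×10⁻⁹  ⇒  s^3 = 1.08×10⁻⁹
s = (1.08×10⁻⁹)^(1/3) = 1.02×10⁻³ mol L⁻¹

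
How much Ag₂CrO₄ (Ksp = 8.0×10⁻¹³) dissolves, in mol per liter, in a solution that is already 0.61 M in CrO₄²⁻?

Ag₂CrO₄(s) ⇌ 2 Ag⁺(aq) + CrO₄²⁻(aq)
CrO₄²⁻ is already present at 0.61 M. If s mol/L of Ag₂CrO₄ dissolves, [Ag⁺] = 2s while [CrO₄²⁻] ≈ 0.61 M.
Ksp = [Ag⁺]^2[CrO₄²⁻] = (2s)^2(0.61)
(2s)^2 = 8.0×10⁻¹³ / (0.61) = 1.3×10⁻¹²
s = 5.7×10⁻⁷ M

5.7×10⁻⁷ M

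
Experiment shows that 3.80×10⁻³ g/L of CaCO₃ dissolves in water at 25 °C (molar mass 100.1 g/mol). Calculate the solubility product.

Ksp = 1.44×10⁻⁹

Convert to molarity: s = 3.80×10⁻³ / 100.1 = 3.7962×10⁻⁵ mol/L
CaCO₃(s) ⇌ Ca²⁺(aq) + CO₃²⁻(aq)
For each mole of CaCO₃ that dissolves per liter, [Ca²⁺] = s and [CO₃²⁻] = s; let s denote this solubility.
Ksp = [Ca²⁺][CO₃²⁻] = s · s = s^2
Ksp = (3.7962×10⁻⁵)^2 = 1.44×10⁻⁹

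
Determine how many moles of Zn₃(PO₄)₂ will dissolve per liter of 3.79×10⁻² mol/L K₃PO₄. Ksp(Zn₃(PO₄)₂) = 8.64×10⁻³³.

6.06×10⁻¹¹ M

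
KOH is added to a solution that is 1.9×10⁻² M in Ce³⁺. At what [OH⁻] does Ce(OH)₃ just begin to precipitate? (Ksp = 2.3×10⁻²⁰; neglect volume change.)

Each salt precipitates once Q = Ksp for that salt.
Ce(OH)₃(s) ⇌ Ce³⁺(aq) + 3 OH⁻(aq)
Ksp = [Ce³⁺][OH⁻]^3 = [OH⁻]^3(1.9×10⁻²)
[OH⁻]^3 = 2.3×10⁻²⁰ / (1.9×10⁻²) = 1.2×10⁻¹⁸
[OH⁻] = 1.1×10⁻⁶ M

1.1×10⁻⁶ M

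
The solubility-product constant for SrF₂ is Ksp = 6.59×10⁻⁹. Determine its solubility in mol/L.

SrF₂(s) ⇌ Sr²⁺(aq) + 2 F⁻(aq)
With molar solubility s: [Sr²⁺] = s, [F⁻] = 2s.
Ksp = [Sr²⁺][F⁻]^2 = s · (2s)^2 = 4s^3
4s^3 = 6.59×10⁻⁹  ⇒  s^3 = 1.65×10⁻⁹
Taking the 3rd root, s = 1.18×10⁻³ M.

1.18×10⁻³ M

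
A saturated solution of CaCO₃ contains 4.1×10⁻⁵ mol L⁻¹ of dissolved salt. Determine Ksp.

Ksp = 1.7×10⁻⁹

CaCO₃(s) ⇌ Ca²⁺(aq) + CO₃²⁻(aq)
For each mole of CaCO₃ that dissolves per liter, [Ca²⁺] = s and [CO₃²⁻] = s; let s denote this solubility.
Ksp = [Ca²⁺][CO₃²⁻] = s · s = s^2
Ksp = (4.1×10⁻⁵)^2 = 1.7×10⁻⁹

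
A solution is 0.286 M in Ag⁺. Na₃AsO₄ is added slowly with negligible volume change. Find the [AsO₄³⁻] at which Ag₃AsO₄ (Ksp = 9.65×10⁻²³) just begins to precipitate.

Precipitation of each salt begins when its ion product equals Ksp.
Ag₃AsO₄(s) ⇌ 3 Ag⁺(aq) + AsO₄³⁻(aq)
Ksp = [Ag⁺]^3[AsO₄³⁻] = [AsO₄³⁻](0.286)^3
[AsO₄³⁻] = 9.65×10⁻²³ / (0.286)^3 = 4.13×10⁻²¹
[AsO₄³⁻] = 4.13×10⁻²¹ M

4.13×10⁻²¹ M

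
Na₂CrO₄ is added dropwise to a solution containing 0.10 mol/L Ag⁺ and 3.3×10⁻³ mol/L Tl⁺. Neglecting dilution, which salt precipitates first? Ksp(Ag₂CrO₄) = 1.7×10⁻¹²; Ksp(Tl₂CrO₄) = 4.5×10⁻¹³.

Ag₂CrO₄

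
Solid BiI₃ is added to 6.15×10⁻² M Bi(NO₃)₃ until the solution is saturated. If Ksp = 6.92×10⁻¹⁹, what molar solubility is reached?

7.47×10⁻⁷ M

BiI₃(s) ⇌ Bi³⁺(aq) + 3 I⁻(aq)
With Bi³⁺ already at 6.15×10⁻² M and s small, take [Bi³⁺] ≈ 6.15×10⁻² M and [I⁻] = 3s.
Ksp = [Bi³⁺][I⁻]^3 = (6.15×10⁻²)(3s)^3
(3s)^3 = 6.92×10⁻¹⁹ / (6.15×10⁻²) = 1.13×10⁻¹⁷
s = 7.47×10⁻⁷ M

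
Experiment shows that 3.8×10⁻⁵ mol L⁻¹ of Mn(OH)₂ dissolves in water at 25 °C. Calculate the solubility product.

Ksp = 2.2×10⁻¹³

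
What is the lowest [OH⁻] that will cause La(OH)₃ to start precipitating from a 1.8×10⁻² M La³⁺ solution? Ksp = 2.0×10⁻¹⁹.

Precipitation begins when Q = Ksp.
La(OH)₃(s) ⇌ La³⁺(aq) + 3 OH⁻(aq)
Ksp = [La³⁺][OH⁻]^3 = [OH⁻]^3(1.8×10⁻²)
[OH⁻]^3 = 2.0×10⁻¹⁹ / (1.8×10⁻²) = 1.1×10⁻¹⁷
[OH⁻] = 2.2×10⁻⁶ M

2.2×10⁻⁶ M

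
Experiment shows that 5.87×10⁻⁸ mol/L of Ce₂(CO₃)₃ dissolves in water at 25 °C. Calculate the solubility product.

Ksp = 7.53×10⁻³⁵

Ce₂(CO₃)₃(s) ⇌ 2 Ce³⁺(aq) + 3 CO₃²⁻(aq)
For each mole of Ce₂(CO₃)₃ that dissolves per liter, [Ce³⁺] = 2s and [CO₃²⁻] = 3s; let s denote this solubility.
Ksp = [Ce³⁺]^2[CO₃²⁻]^3 = (2s)^2 · (3s)^3 = 108s^5
Ksp = 108 × (5.87×10⁻⁸)^5 = 7.53×10⁻³⁵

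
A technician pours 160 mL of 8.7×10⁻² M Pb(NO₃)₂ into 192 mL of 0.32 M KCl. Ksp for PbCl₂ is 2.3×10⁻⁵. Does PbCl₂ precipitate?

Yes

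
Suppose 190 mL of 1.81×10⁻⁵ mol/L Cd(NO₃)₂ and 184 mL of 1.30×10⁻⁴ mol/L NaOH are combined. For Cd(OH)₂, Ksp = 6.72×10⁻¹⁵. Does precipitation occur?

Yes

Total volume after mixing = 190 + 184 = 374 mL.
[Cd²⁺] = (1.81×10⁻⁵)(190)/374 = 9.20×10⁻⁶ mol/L
[OH⁻] = (1.30×10⁻⁴)(184)/374 = 6.40×10⁻⁵ mol/L
Q = [Cd²⁺][OH⁻]^2 = 3.76×10⁻¹⁴
Since Q (3.76×10⁻¹⁴) exceeds Ksp (6.72×10⁻¹⁵), Cd(OH)₂ will precipitate.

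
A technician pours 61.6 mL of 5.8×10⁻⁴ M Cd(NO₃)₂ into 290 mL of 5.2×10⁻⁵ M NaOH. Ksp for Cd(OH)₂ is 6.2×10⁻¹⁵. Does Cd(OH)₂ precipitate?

Yes

Total volume after mixing = 61.6 + 290 = 351.6 mL.
[Cd²⁺] = (5.8×10⁻⁴)(61.6)/351.6 = 1.0×10⁻⁴ M
[OH⁻] = (5.2×10⁻⁵)(290)/351.6 = 4.3×10⁻⁵ M
Q = [Cd²⁺][OH⁻]^2 = 1.9×10⁻¹³
Q = 1.9×10⁻¹³ > Ksp = 6.2×10⁻¹⁵, so the solution is supersaturated and Cd(OH)₂ precipitates.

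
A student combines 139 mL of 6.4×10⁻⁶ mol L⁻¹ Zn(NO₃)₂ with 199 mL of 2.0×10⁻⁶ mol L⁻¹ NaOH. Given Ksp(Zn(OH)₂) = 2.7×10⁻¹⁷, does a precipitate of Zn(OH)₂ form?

Total volume after mixing = 139 + 199 = 338 mL.
[Zn²⁺] = (6.4×10⁻⁶)(139)/338 = 2.6×10⁻⁶ mol L⁻¹
[OH⁻] = (2.0×10⁻⁶)(199)/338 = 1.2×10⁻⁶ mol L⁻¹
Q = [Zn²⁺][OH⁻]^2 = 3.6×10⁻¹⁸
Q = 3.6×10⁻¹⁸ < Ksp = 2.7×10⁻¹⁷, so the solution is unsaturated and no precipitate forms.

No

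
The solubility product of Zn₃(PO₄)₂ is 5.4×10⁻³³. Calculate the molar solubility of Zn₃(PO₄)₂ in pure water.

1.4×10⁻⁷ M

Zn₃(PO₄)₂(s) ⇌ 3 Zn²⁺(aq) + 2 PO₄³⁻(aq)
With molar solubility s: [Zn²⁺] = 3s, [PO₄³⁻] = 2s.
Ksp = [Zn²⁺]^3[PO₄³⁻]^2 = (3s)^3 · (2s)^2 = 108s^5
108s^5 = 5.4×10⁻³³  ⇒  s^5 = 5.0×10⁻³⁵
s = 1.4×10⁻⁷ M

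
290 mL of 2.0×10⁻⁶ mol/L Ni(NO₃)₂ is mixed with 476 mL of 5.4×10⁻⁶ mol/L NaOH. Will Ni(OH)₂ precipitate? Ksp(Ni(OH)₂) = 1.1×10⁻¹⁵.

After mixing, V = 290 mL + 476 mL = 766 mL.
[Ni²⁺] = (2.0×10⁻⁶)(290)/766 = 7.6×10⁻⁷ mol/L
[OH⁻] = (5.4×10⁻⁶)(476)/766 = 3.4×10⁻⁶ mol/L
Q = [Ni²⁺][OH⁻]^2 = 8.5×10⁻¹⁸
Q = 8.5×10⁻¹⁸ < Ksp = 1.1×10⁻¹⁵, so the solution is unsaturated and no precipitate forms.

No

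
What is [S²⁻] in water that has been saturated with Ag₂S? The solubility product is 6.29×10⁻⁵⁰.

Ag₂S(s) ⇌ 2 Ag⁺(aq) + S²⁻(aq)
Let s be the molar solubility. Then [Ag⁺] = 2s and [S²⁻] = s.
Ksp = [Ag⁺]^2[S²⁻] = (2s)^2 · s = 4s^3 = 6.29×10⁻⁵⁰
s = 2.51×10⁻¹⁷ mol/L
[S²⁻] = s = 2.51×10⁻¹⁷ mol/L

2.51×10⁻¹⁷ M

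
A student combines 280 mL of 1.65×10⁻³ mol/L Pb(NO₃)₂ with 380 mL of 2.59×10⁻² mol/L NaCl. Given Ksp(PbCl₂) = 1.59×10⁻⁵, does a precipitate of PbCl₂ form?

No

The combined volume is 660 mL.
[Pb²⁺] = (1.65×10⁻³)(280)/660 = 7.00×10⁻⁴ mol/L
[Cl⁻] = (2.59×10⁻²)(380)/660 = 1.49×10⁻² mol/L
Q = [Pb²⁺][Cl⁻]^2 = 1.56×10⁻⁷
Since Q (1.56×10⁻⁷) is less than Ksp (1.59×10⁻⁵), no PbCl₂ precipitates.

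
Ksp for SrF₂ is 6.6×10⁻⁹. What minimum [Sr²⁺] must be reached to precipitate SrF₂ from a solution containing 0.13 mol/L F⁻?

3.9×10⁻⁷ M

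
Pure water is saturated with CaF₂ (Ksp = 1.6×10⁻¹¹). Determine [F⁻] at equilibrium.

CaF₂(s) ⇌ Ca²⁺(aq) + 2 F⁻(aq)
With molar solubility s: [Ca²⁺] = s, [F⁻] = 2s.
Ksp = [Ca²⁺][F⁻]^2 = s · (2s)^2 = 4s^3 = 1.6×10⁻¹¹
s = 1.6×10⁻⁴ M
[F⁻] = 2s = 3.2×10⁻⁴ M

3.2×10⁻⁴ M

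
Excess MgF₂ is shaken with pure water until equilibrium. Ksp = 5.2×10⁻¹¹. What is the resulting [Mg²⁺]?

2.4×10⁻⁴ M

MgF₂(s) ⇌ Mg²⁺(aq) + 2 F⁻(aq)
Call the molar solubility s, so that [Mg²⁺] = s and [F⁻] = 2s.
Ksp = [Mg²⁺][F⁻]^2 = s · (2s)^2 = 4s^3 = 5.2×10⁻¹¹
s = 2.4×10⁻⁴ mol/L
[Mg²⁺] = s = 2.4×10⁻⁴ mol/L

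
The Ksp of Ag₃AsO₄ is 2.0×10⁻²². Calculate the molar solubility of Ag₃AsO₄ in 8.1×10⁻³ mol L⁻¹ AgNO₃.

3.8×10⁻¹⁶ M

Ag₃AsO₄(s) ⇌ 3 Ag⁺(aq) + AsO₄³⁻(aq)
The solution already contains Ag⁺ at 8.1×10⁻³ mol L⁻¹. Let s be the molar solubility of Ag₃AsO₄.
[Ag⁺] ≈ 8.1×10⁻³ mol L⁻¹ (common ion dominates); [AsO₄³⁻] = s.
Ksp = [Ag⁺]^3[AsO₄³⁻] = (8.1×10⁻³)^3s
s = 2.0×10⁻²² / (8.1×10⁻³)^3 = 3.8×10⁻¹⁶
s = 3.8×10⁻¹⁶ mol L⁻¹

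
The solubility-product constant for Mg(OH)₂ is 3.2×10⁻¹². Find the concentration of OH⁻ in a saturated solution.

1.9×10⁻⁴ M

Mg(OH)₂(s) ⇌ Mg²⁺(aq) + 2 OH⁻(aq)
Call the molar solubility s, so that [Mg²⁺] = s and [OH⁻] = 2s.
Ksp = [Mg²⁺][OH⁻]^2 = s · (2s)^2 = 4s^3 = 3.2×10⁻¹²
s = 9.3×10⁻⁵ M
[OH⁻] = 2s = 1.9×10⁻⁴ M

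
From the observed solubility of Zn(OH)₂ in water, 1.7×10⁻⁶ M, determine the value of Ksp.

Zn(OH)₂(s) ⇌ Zn²⁺(aq) + 2 OH⁻(aq)
Let s be the molar solubility. Then [Zn²⁺] = s and [OH⁻] = 2s.
Ksp = [Zn²⁺][OH⁻]^2 = s · (2s)^2 = 4s^3
Ksp = 4 × (1.7×10⁻⁶)^3 = 2.0×10⁻¹⁷

Ksp = 2.0×10⁻¹⁷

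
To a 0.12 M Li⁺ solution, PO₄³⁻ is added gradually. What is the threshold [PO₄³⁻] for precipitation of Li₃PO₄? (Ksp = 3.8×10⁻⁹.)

Precipitation begins when Q = Ksp.
Li₃PO₄(s) ⇌ 3 Li⁺(aq) + PO₄³⁻(aq)
Ksp = [Li⁺]^3[PO₄³⁻] = [PO₄³⁻](0.12)^3
[PO₄³⁻] = 3.8×10⁻⁹ / (0.12)^3 = 2.2×10⁻⁶
[PO₄³⁻] = 2.2×10⁻⁶ M

2.2×10⁻⁶ M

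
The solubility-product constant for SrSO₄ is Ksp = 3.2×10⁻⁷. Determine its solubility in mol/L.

5.7×10⁻⁴ M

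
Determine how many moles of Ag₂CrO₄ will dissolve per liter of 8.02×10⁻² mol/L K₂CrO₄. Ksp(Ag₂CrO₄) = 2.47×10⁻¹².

2.77×10⁻⁶ M

Ag₂CrO₄(s) ⇌ 2 Ag⁺(aq) + CrO₄²⁻(aq)
Let s be the solubility of Ag₂CrO₄ here. The common ion gives [CrO₄²⁻] ≈ 8.02×10⁻² mol/L, and [Ag⁺] = 2s.
Ksp = [Ag⁺]^2[CrO₄²⁻] = (2s)^2(8.02×10⁻²)
(2s)^2 = 2.47×10⁻¹² / (8.02×10⁻²) = 3.08×10⁻¹¹
s = 2.77×10⁻⁶ mol/L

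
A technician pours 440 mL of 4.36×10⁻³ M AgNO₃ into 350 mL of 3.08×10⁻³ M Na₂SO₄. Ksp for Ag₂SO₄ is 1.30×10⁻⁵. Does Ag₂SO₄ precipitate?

The combined volume is 790 mL.
[Ag⁺] = (4.36×10⁻³)(440)/790 = 2.43×10⁻³ M
[SO₄²⁻] = (3.08×10⁻³)(350)/790 = 1.36×10⁻³ M
Q = [Ag⁺]^2[SO₄²⁻] = 8.05×10⁻⁹
Q = 8.05×10⁻⁹ < Ksp = 1.30×10⁻⁵, so the solution is unsaturated and no precipitate forms.

No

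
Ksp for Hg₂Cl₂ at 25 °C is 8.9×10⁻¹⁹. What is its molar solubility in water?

6.1×10⁻⁷ M

Hg₂Cl₂(s) ⇌ Hg₂²⁺(aq) + 2 Cl⁻(aq)
With molar solubility s: [Hg₂²⁺] = s, [Cl⁻] = 2s.
Ksp = [Hg₂²⁺][Cl⁻]^2 = s · (2s)^2 = 4s^3
4s^3 = 8.9×10⁻¹⁹  ⇒  s^3 = 2.2×10⁻¹⁹
s = 6.1×10⁻⁷ M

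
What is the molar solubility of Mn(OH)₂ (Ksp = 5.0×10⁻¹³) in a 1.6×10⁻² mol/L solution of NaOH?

2.0×10⁻⁹ M

Mn(OH)₂(s) ⇌ Mn²⁺(aq) + 2 OH⁻(aq)
With OH⁻ already at 1.6×10⁻² mol/L and s small, take [OH⁻] ≈ 1.6×10⁻² mol/L and [Mn²⁺] = s.
Ksp = [Mn²⁺][OH⁻]^2 = s(1.6×10⁻²)^2
s = 5.0×10⁻¹³ / (1.6×10⁻²)^2 = 2.0×10⁻⁹
s = 2.0×10⁻⁹ mol/L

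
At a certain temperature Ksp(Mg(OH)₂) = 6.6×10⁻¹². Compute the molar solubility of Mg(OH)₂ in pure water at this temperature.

Mg(OH)₂(s) ⇌ Mg²⁺(aq) + 2 OH⁻(aq)
With molar solubility s: [Mg²⁺] = s, [OH⁻] = 2s.
Ksp = [Mg²⁺][OH⁻]^2 = s · (2s)^2 = 4s^3
4s^3 = 6.6×10⁻¹²  ⇒  s^3 = 1.7×10⁻¹²
s = 1.2×10⁻⁴ M

1.2×10⁻⁴ M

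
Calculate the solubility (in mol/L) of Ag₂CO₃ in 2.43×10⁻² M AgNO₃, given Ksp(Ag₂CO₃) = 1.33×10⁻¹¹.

Ag₂CO₃(s) ⇌ 2 Ag⁺(aq) + CO₃²⁻(aq)
Let s be the solubility of Ag₂CO₃ here. The common ion gives [Ag⁺] ≈ 2.43×10⁻² M, and [CO₃²⁻] = s.
Ksp = [Ag⁺]^2[CO₃²⁻] = (2.43×10⁻²)^2s
s = 1.33×10⁻¹¹ / (2.43×10⁻²)^2 = 2.25×10⁻⁸
s = 2.25×10⁻⁸ M

2.25×10⁻⁸ M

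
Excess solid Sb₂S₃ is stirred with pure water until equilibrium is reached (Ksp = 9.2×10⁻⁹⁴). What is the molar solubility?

9.7×10⁻²⁰ M

Sb₂S₃(s) ⇌ 2 Sb³⁺(aq) + 3 S²⁻(aq)
Let s be the molar solubility. Then [Sb³⁺] = 2s and [S²⁻] = 3s.
Ksp = [Sb³⁺]^2[S²⁻]^3 = (2s)^2 · (3s)^3 = 108s^5
108s^5 = 9.2×10⁻⁹⁴  ⇒  s^5 = 8.5×10⁻⁹⁶
s = 9.7×10⁻²⁰ mol L⁻¹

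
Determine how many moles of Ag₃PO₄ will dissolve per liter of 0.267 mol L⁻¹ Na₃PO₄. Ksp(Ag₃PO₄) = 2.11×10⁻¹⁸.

Ag₃PO₄(s) ⇌ 3 Ag⁺(aq) + PO₄³⁻(aq)
The solution already contains PO₄³⁻ at 0.267 mol L⁻¹. Let s be the molar solubility of Ag₃PO₄.
[PO₄³⁻] ≈ 0.267 mol L⁻¹ (common ion dominates); [Ag⁺] = 3s.
Ksp = [Ag⁺]^3[PO₄³⁻] = (3s)^3(0.267)
(3s)^3 = 2.11×10⁻¹⁸ / (0.267) = 7.90×10⁻¹⁸
s = 6.64×10⁻⁷ mol L⁻¹

6.64×10⁻⁷ M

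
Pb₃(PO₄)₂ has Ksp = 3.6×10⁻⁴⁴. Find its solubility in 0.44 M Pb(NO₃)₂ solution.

Pb₃(PO₄)₂(s) ⇌ 3 Pb²⁺(aq) + 2 PO₄³⁻(aq)
With Pb²⁺ already at 0.44 M and s small, take [Pb²⁺] ≈ 0.44 M and [PO₄³⁻] = 2s.
Ksp = [Pb²⁺]^3[PO₄³⁻]^2 = (0.44)^3(2s)^2
(2s)^2 = 3.6×10⁻⁴⁴ / (0.44)^3 = 4.2×10⁻⁴³
s = 3.3×10⁻²² M

3.3×10⁻²² M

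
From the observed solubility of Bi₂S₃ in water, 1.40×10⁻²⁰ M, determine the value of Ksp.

Bi₂S₃(s) ⇌ 2 Bi³⁺(aq) + 3 S²⁻(aq)
With molar solubility s: [Bi³⁺] = 2s, [S²⁻] = 3s.
Ksp = [Bi³⁺]^2[S²⁻]^3 = (2s)^2 · (3s)^3 = 108s^5
Ksp = 108 × (1.40×10⁻²⁰)^5 = 5.81×10⁻⁹⁸

Ksp = 5.81×10⁻⁹⁸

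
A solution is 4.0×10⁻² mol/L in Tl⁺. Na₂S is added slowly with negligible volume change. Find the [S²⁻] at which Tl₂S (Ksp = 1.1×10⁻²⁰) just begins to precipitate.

The threshold for precipitation is Q = Ksp.
Tl₂S(s) ⇌ 2 Tl⁺(aq) + S²⁻(aq)
Ksp = [Tl⁺]^2[S²⁻] = [S²⁻](4.0×10⁻²)^2
[S²⁻] = 1.1×10⁻²⁰ / (4.0×10⁻²)^2 = 6.9×10⁻¹⁸
[S²⁻] = 6.9×10⁻¹⁸ mol/L

6.9×10⁻¹⁸ M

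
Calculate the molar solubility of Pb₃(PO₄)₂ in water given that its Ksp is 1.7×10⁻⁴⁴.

6.9×10⁻¹⁰ M

Pb₃(PO₄)₂(s) ⇌ 3 Pb²⁺(aq) + 2 PO₄³⁻(aq)
For each mole of Pb₃(PO₄)₂ that dissolves per liter, [Pb²⁺] = 3s and [PO₄³⁻] = 2s; let s denote this solubility.
Ksp = [Pb²⁺]^3[PO₄³⁻]^2 = (3s)^3 · (2s)^2 = 108s^5
108s^5 = 1.7×10⁻⁴⁴  ⇒  s^5 = 1.6×10⁻⁴⁶
Taking the 5th root, s = 6.9×10⁻¹⁰ mol L⁻¹.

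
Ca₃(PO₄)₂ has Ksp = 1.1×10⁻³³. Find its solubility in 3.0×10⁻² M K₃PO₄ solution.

Ca₃(PO₄)₂(s) ⇌ 3 Ca²⁺(aq) + 2 PO₄³⁻(aq)
PO₄³⁻ is already present at 3.0×10⁻² M. If s mol/L of Ca₃(PO₄)₂ dissolves, [Ca²⁺] = 3s while [PO₄³⁻] ≈ 3.0×10⁻² M.
Ksp = [Ca²⁺]^3[PO₄³⁻]^2 = (3s)^3(3.0×10⁻²)^2
(3s)^3 = 1.1×10⁻³³ / (3.0×10⁻²)^2 = 1.2×10⁻³⁰
s = 3.6×10⁻¹¹ M

3.6×10⁻¹¹ M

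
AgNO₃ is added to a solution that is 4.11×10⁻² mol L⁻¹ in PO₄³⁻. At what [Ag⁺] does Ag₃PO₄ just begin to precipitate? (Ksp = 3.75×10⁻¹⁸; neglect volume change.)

A salt starts to precipitate once the ion product Q reaches its Ksp.
Ag₃PO₄(s) ⇌ 3 Ag⁺(aq) + PO₄³⁻(aq)
Ksp = [Ag⁺]^3[PO₄³⁻] = [Ag⁺]^3(4.11×10⁻²)
[Ag⁺]^3 = 3.75×10⁻¹⁸ / (4.11×10⁻²) = 9.12×10⁻¹⁷
[Ag⁺] = 4.50×10⁻⁶ mol L⁻¹

4.50×10⁻⁶ M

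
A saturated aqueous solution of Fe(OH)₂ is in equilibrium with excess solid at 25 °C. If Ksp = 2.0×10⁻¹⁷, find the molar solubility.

Fe(OH)₂(s) ⇌ Fe²⁺(aq) + 2 OH⁻(aq)
If s mol/L of Fe(OH)₂ dissolves, [Fe²⁺] = s and [OH⁻] = 2s.
Ksp = [Fe²⁺][OH⁻]^2 = s · (2s)^2 = 4s^3
4s^3 = 2.0×10⁻¹⁷  ⇒  s^3 = 5.0×10⁻¹⁸
Taking the 3rd root, s = 1.7×10⁻⁶ M.

1.7×10⁻⁶ M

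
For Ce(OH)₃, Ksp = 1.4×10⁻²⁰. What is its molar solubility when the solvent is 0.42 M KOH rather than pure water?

1.9×10⁻¹⁹ M

Ce(OH)₃(s) ⇌ Ce³⁺(aq) + 3 OH⁻(aq)
Let s be the solubility of Ce(OH)₃ here. The common ion gives [OH⁻] ≈ 0.42 M, and [Ce³⁺] = s.
Ksp = [Ce³⁺][OH⁻]^3 = s(0.42)^3
s = 1.4×10⁻²⁰ / (0.42)^3 = 1.9×10⁻¹⁹
s = 1.9×10⁻¹⁹ M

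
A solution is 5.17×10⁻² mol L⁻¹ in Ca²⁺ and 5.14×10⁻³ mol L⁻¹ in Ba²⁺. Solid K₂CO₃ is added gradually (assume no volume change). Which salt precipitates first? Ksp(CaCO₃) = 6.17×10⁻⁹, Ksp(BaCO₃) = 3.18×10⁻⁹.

Each salt precipitates once Q = Ksp for that salt.
For CaCO₃: [CO₃²⁻] = (Ksp/[Ca²⁺]) = 1.19×10⁻⁷ mol L⁻¹
For BaCO₃: [CO₃²⁻] = (Ksp/[Ba²⁺]) = 6.19×10⁻⁷ mol L⁻¹
CaCO₃ requires the lower [CO₃²⁻], so it precipitates first.

CaCO₃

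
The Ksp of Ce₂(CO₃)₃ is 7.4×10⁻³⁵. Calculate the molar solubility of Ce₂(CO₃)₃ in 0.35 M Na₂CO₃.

Ce₂(CO₃)₃(s) ⇌ 2 Ce³⁺(aq) + 3 CO₃²⁻(aq)
CO₃²⁻ is already present at 0.35 M. If s mol/L of Ce₂(CO₃)₃ dissolves, [Ce³⁺] = 2s while [CO₃²⁻] ≈ 0.35 M.
Ksp = [Ce³⁺]^2[CO₃²⁻]^3 = (2s)^2(0.35)^3
(2s)^2 = 7.4×10⁻³⁵ / (0.35)^3 = 1.7×10⁻³³
s = 2.1×10⁻¹⁷ M

2.1×10⁻¹⁷ M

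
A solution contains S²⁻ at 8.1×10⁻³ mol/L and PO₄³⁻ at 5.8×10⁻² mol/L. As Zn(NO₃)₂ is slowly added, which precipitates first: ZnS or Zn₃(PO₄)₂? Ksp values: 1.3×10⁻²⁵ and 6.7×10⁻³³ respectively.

ZnS

Each salt precipitates once Q = Ksp for that salt.
For ZnS: [Zn²⁺] = (Ksp/[S²⁻]) = 1.6×10⁻²³ mol/L
For Zn₃(PO₄)₂: [Zn²⁺] = (Ksp/[PO₄³⁻]^2)^(1/3) = 1.3×10⁻¹⁰ mol/L
ZnS requires the lower [Zn²⁺], so it precipitates first.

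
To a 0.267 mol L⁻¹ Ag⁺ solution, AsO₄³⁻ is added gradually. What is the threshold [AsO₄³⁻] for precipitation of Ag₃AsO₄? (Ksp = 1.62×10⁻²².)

8.51×10⁻²¹ M

The threshold for precipitation is Q = Ksp.
Ag₃AsO₄(s) ⇌ 3 Ag⁺(aq) + AsO₄³⁻(aq)
Ksp = [Ag⁺]^3[AsO₄³⁻] = [AsO₄³⁻](0.267)^3
[AsO₄³⁻] = 1.62×10⁻²² / (0.267)^3 = 8.51×10⁻²¹
[AsO₄³⁻] = 8.51×10⁻²¹ mol L⁻¹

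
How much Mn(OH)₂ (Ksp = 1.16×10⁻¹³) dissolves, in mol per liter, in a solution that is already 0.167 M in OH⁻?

Mn(OH)₂(s) ⇌ Mn²⁺(aq) + 2 OH⁻(aq)
The solution already contains OH⁻ at 0.167 M. Let s be the molar solubility of Mn(OH)₂.
[OH⁻] ≈ 0.167 M (common ion dominates); [Mn²⁺] = s.
Ksp = [Mn²⁺][OH⁻]^2 = s(0.167)^2
s = 1.16×10⁻¹³ / (0.167)^2 = 4.16×10⁻¹²
s = 4.16×10⁻¹² M

4.16×10⁻¹² M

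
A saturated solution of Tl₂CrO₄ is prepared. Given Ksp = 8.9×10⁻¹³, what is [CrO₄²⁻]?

Tl₂CrO₄(s) ⇌ 2 Tl⁺(aq) + CrO₄²⁻(aq)
For each mole of Tl₂CrO₄ that dissolves per liter, [Tl⁺] = 2s and [CrO₄²⁻] = s; let s denote this solubility.
Ksp = [Tl⁺]^2[CrO₄²⁻] = (2s)^2 · s = 4s^3 = 8.9×10⁻¹³
s = 6.1×10⁻⁵ mol L⁻¹
[CrO₄²⁻] = s = 6.1×10⁻⁵ mol L⁻¹

6.1×10⁻⁵ M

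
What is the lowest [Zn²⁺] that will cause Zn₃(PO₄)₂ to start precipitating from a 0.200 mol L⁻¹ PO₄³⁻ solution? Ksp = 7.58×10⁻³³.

A salt starts to precipitate once the ion product Q reaches its Ksp.
Zn₃(PO₄)₂(s) ⇌ 3 Zn²⁺(aq) + 2 PO₄³⁻(aq)
Ksp = [Zn²⁺]^3[PO₄³⁻]^2 = [Zn²⁺]^3(0.200)^2
[Zn²⁺]^3 = 7.58×10⁻³³ / (0.200)^2 = 1.90×10⁻³¹
[Zn²⁺] = 5.74×10⁻¹¹ mol L⁻¹

5.74×10⁻¹¹ M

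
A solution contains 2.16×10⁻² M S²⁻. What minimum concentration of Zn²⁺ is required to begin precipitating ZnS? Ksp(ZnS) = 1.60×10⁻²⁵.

Precipitation of each salt begins when its ion product equals Ksp.
ZnS(s) ⇌ Zn²⁺(aq) + S²⁻(aq)
Ksp = [Zn²⁺][S²⁻] = [Zn²⁺](2.16×10⁻²)
[Zn²⁺] = 1.60×10⁻²⁵ / (2.16×10⁻²) = 7.41×10⁻²⁴
[Zn²⁺] = 7.41×10⁻²⁴ M

7.41×10⁻²⁴ M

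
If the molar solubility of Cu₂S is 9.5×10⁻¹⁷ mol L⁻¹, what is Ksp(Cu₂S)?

Ksp = 3.4×10⁻⁴⁸

Cu₂S(s) ⇌ 2 Cu⁺(aq) + S²⁻(aq)
If s mol/L of Cu₂S dissolves, [Cu⁺] = 2s and [S²⁻] = s.
Ksp = [Cu⁺]^2[S²⁻] = (2s)^2 · s = 4s^3
Ksp = 4 × (9.5×10⁻¹⁷)^3 = 3.4×10⁻⁴⁸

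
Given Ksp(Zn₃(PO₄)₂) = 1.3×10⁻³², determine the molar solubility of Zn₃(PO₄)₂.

Zn₃(PO₄)₂(s) ⇌ 3 Zn²⁺(aq) + 2 PO₄³⁻(aq)
Call the molar solubility s, so that [Zn²⁺] = 3s and [PO₄³⁻] = 2s.
Ksp = [Zn²⁺]^3[PO₄³⁻]^2 = (3s)^3 · (2s)^2 = 108s^5
108s^5 = 1.3×10⁻³²  ⇒  s^5 = 1.2×10⁻³⁴
s = 1.6×10⁻⁷ M

1.6×10⁻⁷ M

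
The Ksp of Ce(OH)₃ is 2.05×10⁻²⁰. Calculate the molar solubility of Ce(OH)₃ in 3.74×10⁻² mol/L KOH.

3.92×10⁻¹⁶ M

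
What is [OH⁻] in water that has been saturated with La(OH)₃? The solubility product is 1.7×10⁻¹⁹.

2.7×10⁻⁵ M

La(OH)₃(s) ⇌ La³⁺(aq) + 3 OH⁻(aq)
Let s be the molar solubility. Then [La³⁺] = s and [OH⁻] = 3s.
Ksp = [La³⁺][OH⁻]^3 = s · (3s)^3 = 27s^4 = 1.7×10⁻¹⁹
s = 8.9×10⁻⁶ mol/L
[OH⁻] = 3s = 2.7×10⁻⁵ mol/L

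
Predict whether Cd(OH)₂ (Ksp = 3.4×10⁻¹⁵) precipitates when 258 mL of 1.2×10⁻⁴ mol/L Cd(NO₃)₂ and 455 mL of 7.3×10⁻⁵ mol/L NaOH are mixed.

The combined volume is 713 mL.
[Cd²⁺] = (1.2×10⁻⁴)(258)/713 = 4.3×10⁻⁵ mol/L
[OH⁻] = (7.3×10⁻⁵)(455)/713 = 4.7×10⁻⁵ mol/L
Q = [Cd²⁺][OH⁻]^2 = 9.4×10⁻¹⁴
Q = 9.4×10⁻¹⁴ > Ksp = 3.4×10⁻¹⁵, so the solution is supersaturated and Cd(OH)₂ precipitates.

Yes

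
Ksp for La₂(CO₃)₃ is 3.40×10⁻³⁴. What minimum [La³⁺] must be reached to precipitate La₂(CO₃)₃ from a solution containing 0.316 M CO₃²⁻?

1.04×10⁻¹⁶ M

A salt starts to precipitate once the ion product Q reaches its Ksp.
La₂(CO₃)₃(s) ⇌ 2 La³⁺(aq) + 3 CO₃²⁻(aq)
Ksp = [La³⁺]^2[CO₃²⁻]^3 = [La³⁺]^2(0.316)^3
[La³⁺]^2 = 3.40×10⁻³⁴ / (0.316)^3 = 1.08×10⁻³²
[La³⁺] = 1.04×10⁻¹⁶ M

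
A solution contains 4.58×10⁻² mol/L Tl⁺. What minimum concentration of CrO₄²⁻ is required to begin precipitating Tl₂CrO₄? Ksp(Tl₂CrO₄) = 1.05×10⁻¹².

Precipitation begins when Q = Ksp.
Tl₂CrO₄(s) ⇌ 2 Tl⁺(aq) + CrO₄²⁻(aq)
Ksp = [Tl⁺]^2[CrO₄²⁻] = [CrO₄²⁻](4.58×10⁻²)^2
[CrO₄²⁻] = 1.05×10⁻¹² / (4.58×10⁻²)^2 = 5.01×10⁻¹⁰
[CrO₄²⁻] = 5.01×10⁻¹⁰ mol/L

5.01×10⁻¹⁰ M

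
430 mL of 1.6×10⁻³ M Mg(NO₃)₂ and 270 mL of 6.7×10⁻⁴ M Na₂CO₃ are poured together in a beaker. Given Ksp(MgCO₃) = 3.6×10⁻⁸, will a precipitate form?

Yes

The combined volume is 700 mL.
[Mg²⁺] = (1.6×10⁻³)(430)/700 = 9.8×10⁻⁴ M
[CO₃²⁻] = (6.7×10⁻⁴)(270)/700 = 2.6×10⁻⁴ M
Q = [Mg²⁺][CO₃²⁻] = 2.5×10⁻⁷
Since Q (2.5×10⁻⁷) exceeds Ksp (3.6×10⁻⁸), MgCO₃ will precipitate.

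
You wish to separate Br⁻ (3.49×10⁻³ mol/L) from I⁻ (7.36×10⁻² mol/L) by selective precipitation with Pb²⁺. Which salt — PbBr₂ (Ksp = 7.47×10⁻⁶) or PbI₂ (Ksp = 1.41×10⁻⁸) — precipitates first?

A salt starts to precipitate once the ion product Q reaches its Ksp.
For PbBr₂: [Pb²⁺] = (Ksp/[Br⁻]^2) = 0.613 mol/L
For PbI₂: [Pb²⁺] = (Ksp/[I⁻]^2) = 2.60×10⁻⁶ mol/L
Since PbI₂ needs less Pb²⁺ to reach saturation, it precipitates first.

PbI₂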